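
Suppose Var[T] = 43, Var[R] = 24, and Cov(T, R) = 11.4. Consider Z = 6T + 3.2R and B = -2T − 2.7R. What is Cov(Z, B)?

By bilinearity, Cov(Z, B) = ac·Var[T] + bd·Var[R] + (ad+bc)·Cov(T, R), with a=6, b=3.2, c=-2, d=-2.7.
ac·Var[T] = 6·(-2)·43 = -516
bd·Var[R] = 3.2·(-2.7)·24 = -207.36
(ad+bc)·Cov(T, R) = (-22.6)·11.4 = -257.64
Cov(Z, B) = -516 + (-207.36) + (-257.64) = -981.

Cov(Z, B) = -981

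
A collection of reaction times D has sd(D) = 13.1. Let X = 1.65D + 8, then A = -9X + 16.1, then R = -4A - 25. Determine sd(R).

sd(R) = 778.14

sd(X) = |1.65|·13.1 = 21.615.
sd(A) = |-9|·21.615 = 194.535.
sd(R) = |-4|·194.535 = 778.14.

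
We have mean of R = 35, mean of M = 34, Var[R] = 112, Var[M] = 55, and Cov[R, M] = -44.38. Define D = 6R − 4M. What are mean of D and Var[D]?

mean of D = 74, Var[D] = 7042.24

mean of D = 6·mean of R + (-4)·mean of M = 6·35 + (-4)·34 = 74.
Var[D] = a²·Var[R] + b²·Var[M] + 2ab·Cov[R, M] with a = 6, b = -4.
= 6²·112 + (-4)²·55 + 2·6·(-4)·(-44.38)
= 4032 + 880 + 2130.24 = 7042.24.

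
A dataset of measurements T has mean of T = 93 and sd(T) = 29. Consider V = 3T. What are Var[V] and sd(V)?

V = 3T is linear with a = 3, b = 0.
Var[T] = 29² = 841.
Var[V] = a²·Var[T] = 3²·841 = 7569.
sd(V) = |a|·sd(T) = |3|·29 = 87.

Var[V] = 7569, sd(V) = 87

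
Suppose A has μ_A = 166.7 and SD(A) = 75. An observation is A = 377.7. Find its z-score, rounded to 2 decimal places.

z = (A − μ_A) / SD(A) = (377.7 − 166.7) / 75 ≈ 2.81.

z = 2.81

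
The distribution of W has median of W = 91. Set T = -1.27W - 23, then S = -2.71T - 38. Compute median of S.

median of T = (-1.27)·91 + (-23) = -138.57.
median of S = (-2.71)·(-138.57) + (-38) = 337.5247.

median of S = 337.5247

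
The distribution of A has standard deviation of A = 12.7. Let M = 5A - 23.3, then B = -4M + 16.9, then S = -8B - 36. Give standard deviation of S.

standard deviation of M = |5|·12.7 = 63.5.
standard deviation of B = |-4|·63.5 = 254.
standard deviation of S = |-8|·254 = 2032.

standard deviation of S = 2032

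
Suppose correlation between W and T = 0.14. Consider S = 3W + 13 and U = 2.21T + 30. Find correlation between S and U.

Linear rescalings preserve correlation up to sign; here the slopes 3 and 2.21 have the same sign, so correlation between S and U = correlation between W and T = 0.14.

correlation between S and U = 0.14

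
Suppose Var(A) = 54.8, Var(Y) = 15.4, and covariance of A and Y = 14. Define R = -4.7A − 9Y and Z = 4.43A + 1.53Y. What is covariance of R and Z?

covariance of R and Z = -2011.9028

By bilinearity, covariance of R and Z = ac·Var(A) + bd·Var(Y) + (ad+bc)·covariance of A and Y, with a=-4.7, b=-9, c=4.43, d=1.53.
ac·Var(A) = (-4.7)·4.43·54.8 = -1140.9908
bd·Var(Y) = (-9)·1.53·15.4 = -212.058
(ad+bc)·covariance of A and Y = (-47.061)·14 = -658.854
covariance of R and Z = -1140.9908 + (-212.058) + (-658.854) = -2011.9028.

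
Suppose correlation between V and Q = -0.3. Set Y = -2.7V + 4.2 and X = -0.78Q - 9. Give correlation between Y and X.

correlation between Y and X = -0.3

Linear rescalings preserve correlation up to sign; here the slopes -2.7 and -0.78 have the same sign, so correlation between Y and X = correlation between V and Q = -0.3.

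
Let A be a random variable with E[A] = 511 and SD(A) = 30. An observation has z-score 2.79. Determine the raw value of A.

A = E[A] + z·SD(A) = 511 + 2.79·30 = 594.7.

A = 594.7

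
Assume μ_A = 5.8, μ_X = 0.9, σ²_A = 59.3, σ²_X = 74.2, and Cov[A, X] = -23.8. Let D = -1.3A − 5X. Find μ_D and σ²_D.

μ_D = (-1.3)·μ_A + (-5)·μ_X = (-1.3)·5.8 + (-5)·0.9 = -12.04.
σ²_D = a²·σ²_A + b²·σ²_X + 2ab·Cov[A, X] with a = -1.3, b = -5.
= (-1.3)²·59.3 + (-5)²·74.2 + 2·(-1.3)·(-5)·(-23.8)
= 100.217 + 1855 + (-309.4) = 1645.817.

μ_D = -12.04, σ²_D = 1645.817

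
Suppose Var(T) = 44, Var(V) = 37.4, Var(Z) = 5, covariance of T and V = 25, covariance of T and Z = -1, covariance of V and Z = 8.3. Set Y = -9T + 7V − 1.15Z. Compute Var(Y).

Var(Y) = a²·Var(T) + b²·Var(V) + c²·Var(Z) + 2ab·covariance of T and V + 2ac·covariance of T and Z + 2bc·covariance of V and Z, with a = -9, b = 7, c = -1.15.
= 3564 + 1832.6 + 6.6125 + (-3150) + (-20.7) + (-133.63)
= 2098.8825.

Var(Y) = 2098.8825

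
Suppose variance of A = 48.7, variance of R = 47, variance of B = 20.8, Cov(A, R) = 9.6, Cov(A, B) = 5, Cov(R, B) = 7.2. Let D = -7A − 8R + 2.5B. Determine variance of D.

variance of D = 6136.5

variance of D = a²·variance of A + b²·variance of R + c²·variance of B + 2ab·Cov(A, R) + 2ac·Cov(A, B) + 2bc·Cov(R, B), with a = -7, b = -8, c = 2.5.
= 2386.3 + 3008 + 130 + 1075.2 + (-175) + (-288)
= 6136.5.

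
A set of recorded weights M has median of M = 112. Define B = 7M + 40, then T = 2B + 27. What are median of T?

median of B = 7·112 + 40 = 824.
median of T = 2·824 + 27 = 1675.

median of T = 1675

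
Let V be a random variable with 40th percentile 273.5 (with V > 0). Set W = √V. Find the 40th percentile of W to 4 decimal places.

40th percentile of W = 16.5378

√V is increasing, so P_{40}(W) = g(P_{40}(V)) ≈ 16.5378.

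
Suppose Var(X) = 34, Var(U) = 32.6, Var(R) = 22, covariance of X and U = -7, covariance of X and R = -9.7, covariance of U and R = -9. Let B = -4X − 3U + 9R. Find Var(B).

Var(B) = 3635.8

Var(B) = a²·Var(X) + b²·Var(U) + c²·Var(R) + 2ab·covariance of X and U + 2ac·covariance of X and R + 2bc·covariance of U and R, with a = -4, b = -3, c = 9.
= 544 + 293.4 + 1782 + (-168) + 698.4 + 486
= 3635.8.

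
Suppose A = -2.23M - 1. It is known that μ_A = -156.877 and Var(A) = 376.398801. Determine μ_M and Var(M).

μ_M = 69.9, Var(M) = 75.69

From A = -2.23M - 1: μ_A = a·μ_M + b, so μ_M = (μ_A − b)/a = (-156.877 − (-1))/(-2.23) = 69.9.
Var(A) = a²·Var(M), so Var(M) = 376.398801/(-2.23)² = 75.69.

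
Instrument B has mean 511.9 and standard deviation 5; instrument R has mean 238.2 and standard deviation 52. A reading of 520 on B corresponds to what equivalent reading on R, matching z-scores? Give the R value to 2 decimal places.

z = (520 − 511.9)/5 = 1.62.
R = 238.2 + z·52 = 238.2 + (520 − 511.9)·52/5 = 322.44.

R = 322.44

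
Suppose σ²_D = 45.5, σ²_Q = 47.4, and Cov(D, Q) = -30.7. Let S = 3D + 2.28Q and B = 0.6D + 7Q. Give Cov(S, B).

By bilinearity, Cov(S, B) = ac·σ²_D + bd·σ²_Q + (ad+bc)·Cov(D, Q), with a=3, b=2.28, c=0.6, d=7.
ac·σ²_D = 3·0.6·45.5 = 81.9
bd·σ²_Q = 2.28·7·47.4 = 756.504
(ad+bc)·Cov(D, Q) = (22.368)·(-30.7) = -686.6976
Cov(S, B) = 81.9 + 756.504 + (-686.6976) = 151.7064.

Cov(S, B) = 151.7064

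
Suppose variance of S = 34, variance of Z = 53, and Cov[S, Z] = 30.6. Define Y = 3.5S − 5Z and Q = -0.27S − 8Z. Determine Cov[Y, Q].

By bilinearity, Cov[Y, Q] = ac·variance of S + bd·variance of Z + (ad+bc)·Cov[S, Z], with a=3.5, b=-5, c=-0.27, d=-8.
ac·variance of S = 3.5·(-0.27)·34 = -32.13
bd·variance of Z = (-5)·(-8)·53 = 2120
(ad+bc)·Cov[S, Z] = (-26.65)·30.6 = -815.49
Cov[Y, Q] = -32.13 + 2120 + (-815.49) = 1272.38.

Cov[Y, Q] = 1272.38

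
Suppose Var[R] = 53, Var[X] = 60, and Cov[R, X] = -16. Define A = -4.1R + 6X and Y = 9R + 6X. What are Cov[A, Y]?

By bilinearity, Cov[A, Y] = ac·Var[R] + bd·Var[X] + (ad+bc)·Cov[R, X], with a=-4.1, b=6, c=9, d=6.
ac·Var[R] = (-4.1)·9·53 = -1955.7
bd·Var[X] = 6·6·60 = 2160
(ad+bc)·Cov[R, X] = (29.4)·(-16) = -470.4
Cov[A, Y] = -1955.7 + 2160 + (-470.4) = -266.1.

Cov[A, Y] = -266.1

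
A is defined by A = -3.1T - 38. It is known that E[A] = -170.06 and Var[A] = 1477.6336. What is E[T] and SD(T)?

From A = -3.1T - 38: E[A] = a·E[T] + b, so E[T] = (E[A] − b)/a = (-170.06 − (-38))/(-3.1) = 42.6.
SD(A) = √1477.6336 = 38.44.
SD(A) = |a|·SD(T), so SD(T) = 38.44/|-3.1| = 12.4.

E[T] = 42.6, SD(T) = 12.4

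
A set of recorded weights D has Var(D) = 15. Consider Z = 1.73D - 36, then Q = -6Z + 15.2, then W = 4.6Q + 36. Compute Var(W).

Var(Z) = 1.73²·15 = 44.8935.
Var(Q) = (-6)²·44.8935 = 1616.166.
Var(W) = 4.6²·1616.166 = 34198.07256.

Var(W) = 34198.07256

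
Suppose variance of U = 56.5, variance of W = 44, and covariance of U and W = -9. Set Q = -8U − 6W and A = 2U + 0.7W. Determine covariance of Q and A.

By bilinearity, covariance of Q and A = ac·variance of U + bd·variance of W + (ad+bc)·covariance of U and W, with a=-8, b=-6, c=2, d=0.7.
ac·variance of U = (-8)·2·56.5 = -904
bd·variance of W = (-6)·0.7·44 = -184.8
(ad+bc)·covariance of U and W = (-17.6)·(-9) = 158.4
covariance of Q and A = -904 + (-184.8) + 158.4 = -930.4.

covariance of Q and A = -930.4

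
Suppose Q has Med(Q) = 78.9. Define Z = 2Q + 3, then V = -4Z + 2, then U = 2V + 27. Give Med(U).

Med(U) = -1255.4

Med(Z) = 2·78.9 + 3 = 160.8.
Med(V) = (-4)·160.8 + 2 = -641.2.
Med(U) = 2·(-641.2) + 27 = -1255.4.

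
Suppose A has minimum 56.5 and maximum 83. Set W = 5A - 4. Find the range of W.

Range(W) = 132.5

Range of A = 83 − 56.5 = 26.5.
Range(W) = |a|·Range(A) = |5|·26.5 = 132.5.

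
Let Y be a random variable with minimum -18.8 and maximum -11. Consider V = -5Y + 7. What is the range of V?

Range of Y = -11 − (-18.8) = 7.8.
Range(V) = |a|·Range(Y) = |-5|·7.8 = 39.

Range(V) = 39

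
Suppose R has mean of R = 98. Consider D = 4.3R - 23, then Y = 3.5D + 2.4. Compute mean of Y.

mean of Y = 1396.8

mean of D = 4.3·98 + (-23) = 398.4.
mean of Y = 3.5·398.4 + 2.4 = 1396.8.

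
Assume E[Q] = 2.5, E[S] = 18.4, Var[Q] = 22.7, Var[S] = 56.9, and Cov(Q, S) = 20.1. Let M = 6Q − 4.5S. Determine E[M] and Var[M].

E[M] = -67.8, Var[M] = 884.025

E[M] = 6·E[Q] + (-4.5)·E[S] = 6·2.5 + (-4.5)·18.4 = -67.8.
Var[M] = a²·Var[Q] + b²·Var[S] + 2ab·Cov(Q, S) with a = 6, b = -4.5.
= 6²·22.7 + (-4.5)²·56.9 + 2·6·(-4.5)·20.1
= 817.2 + 1152.225 + (-1085.4) = 884.025.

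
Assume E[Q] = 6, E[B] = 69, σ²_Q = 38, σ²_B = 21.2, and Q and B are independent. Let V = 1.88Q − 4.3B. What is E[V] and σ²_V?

E[V] = -285.42, σ²_V = 526.2952

E[V] = 1.88·E[Q] + (-4.3)·E[B] = 1.88·6 + (-4.3)·69 = -285.42.
σ²_V = a²·σ²_Q + b²·σ²_B + 2ab·Cov(Q, B) with a = 1.88, b = -4.3.
Independence gives Cov(Q, B) = 0.
= 1.88²·38 + (-4.3)²·21.2 + 2·1.88·(-4.3)·0
= 134.3072 + 391.988 + 0 = 526.2952.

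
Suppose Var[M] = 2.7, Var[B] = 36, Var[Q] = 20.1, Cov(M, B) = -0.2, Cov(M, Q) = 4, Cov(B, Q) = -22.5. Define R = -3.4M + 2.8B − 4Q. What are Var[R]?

Var[R] = 1251.66

Var[R] = a²·Var[M] + b²·Var[B] + c²·Var[Q] + 2ab·Cov(M, B) + 2ac·Cov(M, Q) + 2bc·Cov(B, Q), with a = -3.4, b = 2.8, c = -4.
= 31.212 + 282.24 + 321.6 + 3.808 + 108.8 + 504
= 1251.66.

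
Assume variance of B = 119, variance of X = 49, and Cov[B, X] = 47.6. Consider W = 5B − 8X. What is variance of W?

variance of W = 2303

variance of W = a²·variance of B + b²·variance of X + 2ab·Cov[B, X] with a = 5, b = -8.
= 5²·119 + (-8)²·49 + 2·5·(-8)·47.6
= 2975 + 3136 + (-3808) = 2303.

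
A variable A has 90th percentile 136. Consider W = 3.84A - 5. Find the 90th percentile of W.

Since a = 3.84 > 0 the transformation is increasing, so the 90th percentile of W = a·(P_{90} of A) + b = 3.84·136 + (-5) = 517.24.

90th percentile of W = 517.24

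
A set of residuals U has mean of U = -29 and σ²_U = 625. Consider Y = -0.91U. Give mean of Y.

mean of Y = 26.39

Y = -0.91U is linear with a = -0.91, b = 0.
mean of Y = a·mean of U + b = (-0.91)·(-29) = 26.39.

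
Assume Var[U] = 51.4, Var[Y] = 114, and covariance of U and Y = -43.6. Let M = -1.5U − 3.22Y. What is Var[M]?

Var[M] = a²·Var[U] + b²·Var[Y] + 2ab·covariance of U and Y with a = -1.5, b = -3.22.
= (-1.5)²·51.4 + (-3.22)²·114 + 2·(-1.5)·(-3.22)·(-43.6)
= 115.65 + 1181.9976 + (-421.176) = 876.4716.

Var[M] = 876.4716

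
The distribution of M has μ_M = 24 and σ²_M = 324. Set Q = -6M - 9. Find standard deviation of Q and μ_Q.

Q = -6M - 9 is linear with a = -6, b = -9.
standard deviation of M = √324 = 18.
standard deviation of Q = |a|·standard deviation of M = |-6|·18 = 108.
μ_Q = a·μ_M + b = (-6)·24 + (-9) = -153.

standard deviation of Q = 108, μ_Q = -153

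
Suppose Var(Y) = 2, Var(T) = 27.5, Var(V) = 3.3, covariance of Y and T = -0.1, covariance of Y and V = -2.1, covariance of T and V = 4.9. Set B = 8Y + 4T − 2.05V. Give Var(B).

Var(B) = a²·Var(Y) + b²·Var(T) + c²·Var(V) + 2ab·covariance of Y and T + 2ac·covariance of Y and V + 2bc·covariance of T and V, with a = 8, b = 4, c = -2.05.
= 128 + 440 + 13.86825 + (-6.4) + 68.88 + (-80.36)
= 563.98825.

Var(B) = 563.98825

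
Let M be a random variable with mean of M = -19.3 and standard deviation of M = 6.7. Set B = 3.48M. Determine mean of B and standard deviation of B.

mean of B = -67.164, standard deviation of B = 23.316

B = 3.48M is linear with a = 3.48, b = 0.
mean of B = a·mean of M + b = 3.48·(-19.3) = -67.164.
standard deviation of B = |a|·standard deviation of M = |3.48|·6.7 = 23.316.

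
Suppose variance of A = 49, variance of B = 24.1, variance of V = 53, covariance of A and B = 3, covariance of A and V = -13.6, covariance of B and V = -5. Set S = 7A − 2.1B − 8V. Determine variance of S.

variance of S = a²·variance of A + b²·variance of B + c²·variance of V + 2ab·covariance of A and B + 2ac·covariance of A and V + 2bc·covariance of B and V, with a = 7, b = -2.1, c = -8.
= 2401 + 106.281 + 3392 + (-88.2) + 1523.2 + (-168)
= 7166.281.

variance of S = 7166.281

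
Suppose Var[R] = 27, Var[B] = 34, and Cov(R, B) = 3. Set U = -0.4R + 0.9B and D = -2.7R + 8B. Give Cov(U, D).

By bilinearity, Cov(U, D) = ac·Var[R] + bd·Var[B] + (ad+bc)·Cov(R, B), with a=-0.4, b=0.9, c=-2.7, d=8.
ac·Var[R] = (-0.4)·(-2.7)·27 = 29.16
bd·Var[B] = 0.9·8·34 = 244.8
(ad+bc)·Cov(R, B) = (-5.63)·3 = -16.89
Cov(U, D) = 29.16 + 244.8 + (-16.89) = 257.07.

Cov(U, D) = 257.07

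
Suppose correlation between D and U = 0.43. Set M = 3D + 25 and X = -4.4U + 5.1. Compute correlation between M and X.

Linear rescalings preserve |correlation|; the slopes 3 and -4.4 have opposite signs, so the correlation flips sign: correlation between M and X = −correlation between D and U = -0.43.

correlation between M and X = -0.43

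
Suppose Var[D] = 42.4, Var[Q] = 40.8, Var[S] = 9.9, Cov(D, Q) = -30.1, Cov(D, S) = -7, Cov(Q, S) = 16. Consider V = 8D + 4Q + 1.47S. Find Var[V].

Var[V] = 1484.91291

Var[V] = a²·Var[D] + b²·Var[Q] + c²·Var[S] + 2ab·Cov(D, Q) + 2ac·Cov(D, S) + 2bc·Cov(Q, S), with a = 8, b = 4, c = 1.47.
= 2713.6 + 652.8 + 21.39291 + (-1926.4) + (-164.64) + 188.16
= 1484.91291.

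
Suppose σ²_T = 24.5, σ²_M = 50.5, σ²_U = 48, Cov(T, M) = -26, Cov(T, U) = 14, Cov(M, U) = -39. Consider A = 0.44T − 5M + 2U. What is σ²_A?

σ²_A = a²·σ²_T + b²·σ²_M + c²·σ²_U + 2ab·Cov(T, M) + 2ac·Cov(T, U) + 2bc·Cov(M, U), with a = 0.44, b = -5, c = 2.
= 4.7432 + 1262.5 + 192 + 114.4 + 24.64 + 780
= 2378.2832.

σ²_A = 2378.2832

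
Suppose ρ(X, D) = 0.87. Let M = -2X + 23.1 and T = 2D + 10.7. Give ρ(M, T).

Linear rescalings preserve |correlation|; the slopes -2 and 2 have opposite signs, so the correlation flips sign: ρ(M, T) = −ρ(X, D) = -0.87.

ρ(M, T) = -0.87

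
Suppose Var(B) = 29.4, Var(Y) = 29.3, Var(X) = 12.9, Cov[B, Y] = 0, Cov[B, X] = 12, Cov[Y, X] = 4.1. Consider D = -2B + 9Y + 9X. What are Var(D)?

Var(D) = a²·Var(B) + b²·Var(Y) + c²·Var(X) + 2ab·Cov[B, Y] + 2ac·Cov[B, X] + 2bc·Cov[Y, X], with a = -2, b = 9, c = 9.
= 117.6 + 2373.3 + 1044.9 + 0 + (-432) + 664.2
= 3768.

Var(D) = 3768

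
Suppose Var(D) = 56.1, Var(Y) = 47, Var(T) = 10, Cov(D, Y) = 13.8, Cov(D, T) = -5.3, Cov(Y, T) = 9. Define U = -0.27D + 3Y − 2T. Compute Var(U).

Var(U) = 331.00969

Var(U) = a²·Var(D) + b²·Var(Y) + c²·Var(T) + 2ab·Cov(D, Y) + 2ac·Cov(D, T) + 2bc·Cov(Y, T), with a = -0.27, b = 3, c = -2.
= 4.08969 + 423 + 40 + (-22.356) + (-5.724) + (-108)
= 331.00969.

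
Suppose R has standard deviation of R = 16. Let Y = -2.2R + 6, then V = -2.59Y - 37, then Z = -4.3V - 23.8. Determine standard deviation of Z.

standard deviation of Y = |-2.2|·16 = 35.2.
standard deviation of V = |-2.59|·35.2 = 91.168.
standard deviation of Z = |-4.3|·91.168 = 392.0224.

standard deviation of Z = 392.0224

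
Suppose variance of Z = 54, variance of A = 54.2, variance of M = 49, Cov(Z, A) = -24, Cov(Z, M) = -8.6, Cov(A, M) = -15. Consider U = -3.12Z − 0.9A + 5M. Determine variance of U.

variance of U = 2063.0956

variance of U = a²·variance of Z + b²·variance of A + c²·variance of M + 2ab·Cov(Z, A) + 2ac·Cov(Z, M) + 2bc·Cov(A, M), with a = -3.12, b = -0.9, c = 5.
= 525.6576 + 43.902 + 1225 + (-134.784) + 268.32 + 135
= 2063.0956.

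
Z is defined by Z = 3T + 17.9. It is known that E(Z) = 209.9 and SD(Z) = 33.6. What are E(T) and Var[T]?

From Z = 3T + 17.9: E(Z) = a·E(T) + b, so E(T) = (E(Z) − b)/a = (209.9 − 17.9)/3 = 64.
Var[Z] = 33.6² = 1128.96.
Var[Z] = a²·Var[T], so Var[T] = 1128.96/3² = 125.44.

E(T) = 64, Var[T] = 125.44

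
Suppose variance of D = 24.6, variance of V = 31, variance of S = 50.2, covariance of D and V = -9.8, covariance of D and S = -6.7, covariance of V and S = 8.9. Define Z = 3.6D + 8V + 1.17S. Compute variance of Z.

variance of Z = 1917.22198

variance of Z = a²·variance of D + b²·variance of V + c²·variance of S + 2ab·covariance of D and V + 2ac·covariance of D and S + 2bc·covariance of V and S, with a = 3.6, b = 8, c = 1.17.
= 318.816 + 1984 + 68.71878 + (-564.48) + (-56.4408) + 166.608
= 1917.22198.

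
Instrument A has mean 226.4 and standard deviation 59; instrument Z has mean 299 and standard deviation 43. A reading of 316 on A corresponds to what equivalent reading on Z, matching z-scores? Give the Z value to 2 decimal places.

Z = 364.30

z = (316 − 226.4)/59 ≈ 1.5186.
Z = 299 + z·43 = 299 + (316 − 226.4)·43/59 ≈ 364.30.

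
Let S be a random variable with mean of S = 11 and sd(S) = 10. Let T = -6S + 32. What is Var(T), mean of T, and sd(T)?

T = -6S + 32 is linear with a = -6, b = 32.
Var(S) = 10² = 100.
Var(T) = a²·Var(S) = (-6)²·100 = 3600 (the additive constant 32 does not affect variance).
mean of T = a·mean of S + b = (-6)·11 + 32 = -34.
sd(T) = |a|·sd(S) = |-6|·10 = 60.

Var(T) = 3600, mean of T = -34, sd(T) = 60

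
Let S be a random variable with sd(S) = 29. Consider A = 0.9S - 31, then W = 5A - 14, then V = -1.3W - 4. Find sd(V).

sd(A) = |0.9|·29 = 26.1.
sd(W) = |5|·26.1 = 130.5.
sd(V) = |-1.3|·130.5 = 169.65.

sd(V) = 169.65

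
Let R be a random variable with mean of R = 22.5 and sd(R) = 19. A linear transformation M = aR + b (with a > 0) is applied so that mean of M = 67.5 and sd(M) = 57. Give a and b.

sd(M) = a·sd(R) (a > 0), so a = 57/19 = 3.
mean of M = a·mean of R + b, so b = 67.5 − 3·22.5 = 0.

a = 3, b = 0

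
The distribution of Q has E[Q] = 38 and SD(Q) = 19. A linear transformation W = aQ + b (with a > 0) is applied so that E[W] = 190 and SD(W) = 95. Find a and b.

a = 5, b = 0

SD(W) = a·SD(Q) (a > 0), so a = 95/19 = 5.
E[W] = a·E[Q] + b, so b = 190 − 5·38 = 0.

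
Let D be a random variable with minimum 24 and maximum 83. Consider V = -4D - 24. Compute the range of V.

Range(V) = 236

Range of D = 83 − 24 = 59.
Range(V) = |a|·Range(D) = |-4|·59 = 236.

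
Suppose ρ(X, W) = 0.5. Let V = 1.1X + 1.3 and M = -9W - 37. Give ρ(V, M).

ρ(V, M) = -0.5

Linear rescalings preserve |correlation|; the slopes 1.1 and -9 have opposite signs, so the correlation flips sign: ρ(V, M) = −ρ(X, W) = -0.5.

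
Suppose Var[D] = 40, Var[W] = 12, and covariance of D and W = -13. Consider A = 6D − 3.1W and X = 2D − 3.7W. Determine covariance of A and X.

By bilinearity, covariance of A and X = ac·Var[D] + bd·Var[W] + (ad+bc)·covariance of D and W, with a=6, b=-3.1, c=2, d=-3.7.
ac·Var[D] = 6·2·40 = 480
bd·Var[W] = (-3.1)·(-3.7)·12 = 137.64
(ad+bc)·covariance of D and W = (-28.4)·(-13) = 369.2
covariance of A and X = 480 + 137.64 + 369.2 = 986.84.

covariance of A and X = 986.84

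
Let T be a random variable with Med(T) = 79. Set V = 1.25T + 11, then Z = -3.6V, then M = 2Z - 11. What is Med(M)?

Med(M) = -801.2

Med(V) = 1.25·79 + 11 = 109.75.
Med(Z) = (-3.6)·109.75 = -395.1.
Med(M) = 2·(-395.1) + (-11) = -801.2.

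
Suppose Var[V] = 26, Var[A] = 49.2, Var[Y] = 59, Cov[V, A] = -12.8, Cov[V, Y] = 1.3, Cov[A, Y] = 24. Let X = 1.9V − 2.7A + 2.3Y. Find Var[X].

Var[X] = a²·Var[V] + b²·Var[A] + c²·Var[Y] + 2ab·Cov[V, A] + 2ac·Cov[V, Y] + 2bc·Cov[A, Y], with a = 1.9, b = -2.7, c = 2.3.
= 93.86 + 358.668 + 312.11 + 131.328 + 11.362 + (-298.08)
= 609.248.

Var[X] = 609.248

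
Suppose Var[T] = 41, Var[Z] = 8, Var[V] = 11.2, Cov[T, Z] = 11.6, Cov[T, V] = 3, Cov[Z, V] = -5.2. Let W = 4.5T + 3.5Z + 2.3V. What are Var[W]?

Var[W] = a²·Var[T] + b²·Var[Z] + c²·Var[V] + 2ab·Cov[T, Z] + 2ac·Cov[T, V] + 2bc·Cov[Z, V], with a = 4.5, b = 3.5, c = 2.3.
= 830.25 + 98 + 59.248 + 365.4 + 62.1 + (-83.72)
= 1331.278.

Var[W] = 1331.278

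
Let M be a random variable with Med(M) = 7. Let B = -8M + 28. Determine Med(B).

Med(B) = -28

A linear map preserves order up to sign, so Med(B) = a·Med(M) + b = (-8)·7 + 28 = -28.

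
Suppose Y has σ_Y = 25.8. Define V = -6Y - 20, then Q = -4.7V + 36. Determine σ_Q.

σ_V = |-6|·25.8 = 154.8.
σ_Q = |-4.7|·154.8 = 727.56.

σ_Q = 727.56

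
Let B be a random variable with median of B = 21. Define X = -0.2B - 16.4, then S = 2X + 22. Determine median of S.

median of X = (-0.2)·21 + (-16.4) = -20.6.
median of S = 2·(-20.6) + 22 = -19.2.

median of S = -19.2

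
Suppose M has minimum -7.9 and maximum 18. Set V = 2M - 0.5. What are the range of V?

Range of M = 18 − (-7.9) = 25.9.
Range(V) = |a|·Range(M) = |2|·25.9 = 51.8.

Range(V) = 51.8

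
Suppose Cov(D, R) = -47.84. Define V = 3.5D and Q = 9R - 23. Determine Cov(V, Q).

Cov(V, Q) = -1506.96

Cov(V, Q) = a·c·Cov(D, R) = 3.5·9·(-47.84) = -1506.96. Additive constants drop out.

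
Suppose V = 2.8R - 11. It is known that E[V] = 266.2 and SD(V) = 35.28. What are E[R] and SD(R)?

From V = 2.8R - 11: E[V] = a·E[R] + b, so E[R] = (E[V] − b)/a = (266.2 − (-11))/2.8 = 99.
SD(V) = |a|·SD(R), so SD(R) = 35.28/|2.8| = 12.6.

E[R] = 99, SD(R) = 12.6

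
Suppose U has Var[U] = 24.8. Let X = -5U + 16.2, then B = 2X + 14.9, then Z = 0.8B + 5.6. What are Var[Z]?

Var[Z] = 1587.2

Var[X] = (-5)²·24.8 = 620.
Var[B] = 2²·620 = 2480.
Var[Z] = 0.8²·2480 = 1587.2.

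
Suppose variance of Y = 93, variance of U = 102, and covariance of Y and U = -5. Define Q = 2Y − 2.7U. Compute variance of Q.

variance of Q = 1169.58

variance of Q = a²·variance of Y + b²·variance of U + 2ab·covariance of Y and U with a = 2, b = -2.7.
= 2²·93 + (-2.7)²·102 + 2·2·(-2.7)·(-5)
= 372 + 743.58 + 54 = 1169.58.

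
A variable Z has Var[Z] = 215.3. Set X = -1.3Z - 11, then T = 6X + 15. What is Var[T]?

Var[T] = 13098.852

Var[X] = (-1.3)²·215.3 = 363.857.
Var[T] = 6²·363.857 = 13098.852.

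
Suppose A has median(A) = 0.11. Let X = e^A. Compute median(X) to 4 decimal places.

median(X) = 1.1163

e^A is monotone on this domain, so median(X) = exp(0.11) ≈ 1.1163.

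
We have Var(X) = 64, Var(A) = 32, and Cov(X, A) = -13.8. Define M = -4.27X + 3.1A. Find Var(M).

Var(M) = 1839.7668

Var(M) = a²·Var(X) + b²·Var(A) + 2ab·Cov(X, A) with a = -4.27, b = 3.1.
= (-4.27)²·64 + 3.1²·32 + 2·(-4.27)·3.1·(-13.8)
= 1166.9056 + 307.52 + 365.3412 = 1839.7668.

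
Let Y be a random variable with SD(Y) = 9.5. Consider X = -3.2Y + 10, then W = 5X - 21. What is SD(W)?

SD(W) = 152

SD(X) = |-3.2|·9.5 = 30.4.
SD(W) = |5|·30.4 = 152.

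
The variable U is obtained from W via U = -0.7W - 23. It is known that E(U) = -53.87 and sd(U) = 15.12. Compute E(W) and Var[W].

E(W) = 44.1, Var[W] = 466.56

From U = -0.7W - 23: E(U) = a·E(W) + b, so E(W) = (E(U) − b)/a = (-53.87 − (-23))/(-0.7) = 44.1.
Var[U] = 15.12² = 228.6144.
Var[U] = a²·Var[W], so Var[W] = 228.6144/(-0.7)² = 466.56.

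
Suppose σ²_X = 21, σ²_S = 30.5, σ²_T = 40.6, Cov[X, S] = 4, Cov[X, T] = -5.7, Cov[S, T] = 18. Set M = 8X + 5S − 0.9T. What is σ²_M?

σ²_M = a²·σ²_X + b²·σ²_S + c²·σ²_T + 2ab·Cov[X, S] + 2ac·Cov[X, T] + 2bc·Cov[S, T], with a = 8, b = 5, c = -0.9.
= 1344 + 762.5 + 32.886 + 320 + 82.08 + (-162)
= 2379.466.

σ²_M = 2379.466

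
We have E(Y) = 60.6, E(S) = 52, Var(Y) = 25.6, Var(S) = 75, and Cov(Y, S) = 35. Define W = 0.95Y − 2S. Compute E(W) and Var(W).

E(W) = 0.95·E(Y) + (-2)·E(S) = 0.95·60.6 + (-2)·52 = -46.43.
Var(W) = a²·Var(Y) + b²·Var(S) + 2ab·Cov(Y, S) with a = 0.95, b = -2.
= 0.95²·25.6 + (-2)²·75 + 2·0.95·(-2)·35
= 23.104 + 300 + (-133) = 190.104.

E(W) = -46.43, Var(W) = 190.104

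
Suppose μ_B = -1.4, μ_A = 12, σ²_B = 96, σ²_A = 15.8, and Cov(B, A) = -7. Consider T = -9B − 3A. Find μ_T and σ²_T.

μ_T = (-9)·μ_B + (-3)·μ_A = (-9)·(-1.4) + (-3)·12 = -23.4.
σ²_T = a²·σ²_B + b²·σ²_A + 2ab·Cov(B, A) with a = -9, b = -3.
= (-9)²·96 + (-3)²·15.8 + 2·(-9)·(-3)·(-7)
= 7776 + 142.2 + (-378) = 7540.2.

μ_T = -23.4, σ²_T = 7540.2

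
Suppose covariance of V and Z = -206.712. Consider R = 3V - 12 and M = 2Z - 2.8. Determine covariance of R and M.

covariance of R and M = -1240.272

covariance of R and M = a·c·covariance of V and Z = 3·2·(-206.712) = -1240.272. Additive constants drop out.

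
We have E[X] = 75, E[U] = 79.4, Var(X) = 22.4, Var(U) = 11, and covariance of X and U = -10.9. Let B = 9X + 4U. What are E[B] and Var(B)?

E[B] = 992.6, Var(B) = 1205.6

E[B] = 9·E[X] + 4·E[U] = 9·75 + 4·79.4 = 992.6.
Var(B) = a²·Var(X) + b²·Var(U) + 2ab·covariance of X and U with a = 9, b = 4.
= 9²·22.4 + 4²·11 + 2·9·4·(-10.9)
= 1814.4 + 176 + (-784.8) = 1205.6.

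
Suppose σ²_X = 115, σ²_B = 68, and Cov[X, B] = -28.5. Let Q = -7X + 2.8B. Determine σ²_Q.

σ²_Q = 7285.32

σ²_Q = a²·σ²_X + b²·σ²_B + 2ab·Cov[X, B] with a = -7, b = 2.8.
= (-7)²·115 + 2.8²·68 + 2·(-7)·2.8·(-28.5)
= 5635 + 533.12 + 1117.2 = 7285.32.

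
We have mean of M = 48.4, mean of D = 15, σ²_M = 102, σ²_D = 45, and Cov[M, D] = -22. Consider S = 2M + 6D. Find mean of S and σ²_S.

mean of S = 2·mean of M + 6·mean of D = 2·48.4 + 6·15 = 186.8.
σ²_S = a²·σ²_M + b²·σ²_D + 2ab·Cov[M, D] with a = 2, b = 6.
= 2²·102 + 6²·45 + 2·2·6·(-22)
= 408 + 1620 + (-528) = 1500.

mean of S = 186.8, σ²_S = 1500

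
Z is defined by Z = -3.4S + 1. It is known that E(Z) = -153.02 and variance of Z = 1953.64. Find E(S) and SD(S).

E(S) = 45.3, SD(S) = 13

From Z = -3.4S + 1: E(Z) = a·E(S) + b, so E(S) = (E(Z) − b)/a = (-153.02 − 1)/(-3.4) = 45.3.
SD(Z) = √1953.64 = 44.2.
SD(Z) = |a|·SD(S), so SD(S) = 44.2/|-3.4| = 13.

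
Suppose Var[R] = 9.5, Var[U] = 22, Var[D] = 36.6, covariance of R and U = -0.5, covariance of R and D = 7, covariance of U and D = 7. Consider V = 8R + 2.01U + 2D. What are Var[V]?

Var[V] = 1107.4822

Var[V] = a²·Var[R] + b²·Var[U] + c²·Var[D] + 2ab·covariance of R and U + 2ac·covariance of R and D + 2bc·covariance of U and D, with a = 8, b = 2.01, c = 2.
= 608 + 88.8822 + 146.4 + (-16.08) + 224 + 56.28
= 1107.4822.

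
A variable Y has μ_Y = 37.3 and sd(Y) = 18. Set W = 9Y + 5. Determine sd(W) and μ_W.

sd(W) = 162, μ_W = 340.7

W = 9Y + 5 is linear with a = 9, b = 5.
sd(W) = |a|·sd(Y) = |9|·18 = 162.
μ_W = a·μ_Y + b = 9·37.3 + 5 = 340.7.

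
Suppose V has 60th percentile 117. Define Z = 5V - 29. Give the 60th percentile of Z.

60th percentile of Z = 556

Since a = 5 > 0 the transformation is increasing, so the 60th percentile of Z = a·(P_{60} of V) + b = 5·117 + (-29) = 556.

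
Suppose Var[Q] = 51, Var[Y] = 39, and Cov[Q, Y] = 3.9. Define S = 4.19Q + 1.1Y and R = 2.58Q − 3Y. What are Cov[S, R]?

Cov[S, R] = 384.6654

By bilinearity, Cov[S, R] = ac·Var[Q] + bd·Var[Y] + (ad+bc)·Cov[Q, Y], with a=4.19, b=1.1, c=2.58, d=-3.
ac·Var[Q] = 4.19·2.58·51 = 551.3202
bd·Var[Y] = 1.1·(-3)·39 = -128.7
(ad+bc)·Cov[Q, Y] = (-9.732)·3.9 = -37.9548
Cov[S, R] = 551.3202 + (-128.7) + (-37.9548) = 384.6654.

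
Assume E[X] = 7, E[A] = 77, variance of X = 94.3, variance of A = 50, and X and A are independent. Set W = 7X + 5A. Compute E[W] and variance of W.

E[W] = 7·E[X] + 5·E[A] = 7·7 + 5·77 = 434.
variance of W = a²·variance of X + b²·variance of A + 2ab·Cov(X, A) with a = 7, b = 5.
Independence gives Cov(X, A) = 0.
= 7²·94.3 + 5²·50 + 2·7·5·0
= 4620.7 + 1250 + 0 = 5870.7.

E[W] = 434, variance of W = 5870.7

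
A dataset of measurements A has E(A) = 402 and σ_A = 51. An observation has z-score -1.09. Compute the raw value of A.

A = 346.41

A = E(A) + z·σ_A = 402 + (-1.09)·51 = 346.41.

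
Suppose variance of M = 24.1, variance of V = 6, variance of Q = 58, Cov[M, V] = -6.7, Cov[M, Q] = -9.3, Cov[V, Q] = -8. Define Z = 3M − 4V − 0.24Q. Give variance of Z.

variance of Z = a²·variance of M + b²·variance of V + c²·variance of Q + 2ab·Cov[M, V] + 2ac·Cov[M, Q] + 2bc·Cov[V, Q], with a = 3, b = -4, c = -0.24.
= 216.9 + 96 + 3.3408 + 160.8 + 13.392 + (-15.36)
= 475.0728.

variance of Z = 475.0728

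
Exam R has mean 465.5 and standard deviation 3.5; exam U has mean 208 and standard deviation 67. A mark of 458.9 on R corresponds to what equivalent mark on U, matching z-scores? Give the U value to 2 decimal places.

z = (458.9 − 465.5)/3.5 ≈ -1.8857.
U = 208 + z·67 = 208 + (458.9 − 465.5)·67/3.5 ≈ 81.66.

U = 81.66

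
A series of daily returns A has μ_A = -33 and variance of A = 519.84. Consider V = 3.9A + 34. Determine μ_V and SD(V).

V = 3.9A + 34 is linear with a = 3.9, b = 34.
μ_V = a·μ_A + b = 3.9·(-33) + 34 = -94.7.
SD(A) = √519.84 = 22.8.
SD(V) = |a|·SD(A) = |3.9|·22.8 = 88.92.

μ_V = -94.7, SD(V) = 88.92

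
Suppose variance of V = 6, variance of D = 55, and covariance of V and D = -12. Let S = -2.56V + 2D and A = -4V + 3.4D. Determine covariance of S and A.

covariance of S and A = 635.888

By bilinearity, covariance of S and A = ac·variance of V + bd·variance of D + (ad+bc)·covariance of V and D, with a=-2.56, b=2, c=-4, d=3.4.
ac·variance of V = (-2.56)·(-4)·6 = 61.44
bd·variance of D = 2·3.4·55 = 374
(ad+bc)·covariance of V and D = (-16.704)·(-12) = 200.448
covariance of S and A = 61.44 + 374 + 200.448 = 635.888.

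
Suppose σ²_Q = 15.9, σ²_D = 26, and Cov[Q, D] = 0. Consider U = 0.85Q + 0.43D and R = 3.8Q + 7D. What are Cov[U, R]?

Cov[U, R] = 129.617

By bilinearity, Cov[U, R] = ac·σ²_Q + bd·σ²_D + (ad+bc)·Cov[Q, D], with a=0.85, b=0.43, c=3.8, d=7.
ac·σ²_Q = 0.85·3.8·15.9 = 51.357
bd·σ²_D = 0.43·7·26 = 78.26
(ad+bc)·Cov[Q, D] = (7.584)·0 = 0
Cov[U, R] = 51.357 + 78.26 + 0 = 129.617.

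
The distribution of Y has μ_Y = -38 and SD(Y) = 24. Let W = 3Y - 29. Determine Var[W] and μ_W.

W = 3Y - 29 is linear with a = 3, b = -29.
Var[Y] = 24² = 576.
Var[W] = a²·Var[Y] = 3²·576 = 5184 (the additive constant -29 does not affect variance).
μ_W = a·μ_Y + b = 3·(-38) + (-29) = -143.

Var[W] = 5184, μ_W = -143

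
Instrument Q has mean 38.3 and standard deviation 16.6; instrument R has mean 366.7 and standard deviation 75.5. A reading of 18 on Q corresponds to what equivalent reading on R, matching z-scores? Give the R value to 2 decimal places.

z = (18 − 38.3)/16.6 ≈ -1.2229.
R = 366.7 + z·75.5 = 366.7 + (18 − 38.3)·75.5/16.6 ≈ 274.37.

R = 274.37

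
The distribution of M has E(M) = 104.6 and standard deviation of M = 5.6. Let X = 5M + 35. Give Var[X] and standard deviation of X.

X = 5M + 35 is linear with a = 5, b = 35.
Var[M] = 5.6² = 31.36.
Var[X] = a²·Var[M] = 5²·31.36 = 784 (the additive constant 35 does not affect variance).
standard deviation of X = |a|·standard deviation of M = |5|·5.6 = 28.

Var[X] = 784, standard deviation of X = 28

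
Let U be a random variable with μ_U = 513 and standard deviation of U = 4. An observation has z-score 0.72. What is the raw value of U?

U = μ_U + z·standard deviation of U = 513 + 0.72·4 = 515.88.

U = 515.88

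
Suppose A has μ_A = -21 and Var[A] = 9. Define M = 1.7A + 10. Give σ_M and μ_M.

σ_M = 5.1, μ_M = -25.7

M = 1.7A + 10 is linear with a = 1.7, b = 10.
σ_A = √9 = 3.
σ_M = |a|·σ_A = |1.7|·3 = 5.1.
μ_M = a·μ_A + b = 1.7·(-21) + 10 = -25.7.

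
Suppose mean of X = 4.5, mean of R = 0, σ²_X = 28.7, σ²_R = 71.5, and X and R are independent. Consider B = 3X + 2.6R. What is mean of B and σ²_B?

mean of B = 3·mean of X + 2.6·mean of R = 3·4.5 + 2.6·0 = 13.5.
σ²_B = a²·σ²_X + b²·σ²_R + 2ab·covariance of X and R with a = 3, b = 2.6.
Independence gives covariance of X and R = 0.
= 3²·28.7 + 2.6²·71.5 + 2·3·2.6·0
= 258.3 + 483.34 + 0 = 741.64.

mean of B = 13.5, σ²_B = 741.64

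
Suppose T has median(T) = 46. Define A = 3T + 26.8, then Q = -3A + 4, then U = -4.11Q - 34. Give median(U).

median(U) = 1981.544

median(A) = 3·46 + 26.8 = 164.8.
median(Q) = (-3)·164.8 + 4 = -490.4.
median(U) = (-4.11)·(-490.4) + (-34) = 1981.544.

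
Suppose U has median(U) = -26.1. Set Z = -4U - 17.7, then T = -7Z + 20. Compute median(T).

median(Z) = (-4)·(-26.1) + (-17.7) = 86.7.
median(T) = (-7)·86.7 + 20 = -586.9.

median(T) = -586.9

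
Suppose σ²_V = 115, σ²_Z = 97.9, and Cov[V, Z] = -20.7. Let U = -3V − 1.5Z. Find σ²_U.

σ²_U = 1068.975

σ²_U = a²·σ²_V + b²·σ²_Z + 2ab·Cov[V, Z] with a = -3, b = -1.5.
= (-3)²·115 + (-1.5)²·97.9 + 2·(-3)·(-1.5)·(-20.7)
= 1035 + 220.275 + (-186.3) = 1068.975.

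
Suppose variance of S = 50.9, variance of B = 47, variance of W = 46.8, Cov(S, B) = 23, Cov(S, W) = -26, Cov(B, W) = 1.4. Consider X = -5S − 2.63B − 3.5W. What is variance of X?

variance of X = a²·variance of S + b²·variance of B + c²·variance of W + 2ab·Cov(S, B) + 2ac·Cov(S, W) + 2bc·Cov(B, W), with a = -5, b = -2.63, c = -3.5.
= 1272.5 + 325.0943 + 573.3 + 604.9 + (-910) + 25.774
= 1891.5683.

variance of X = 1891.5683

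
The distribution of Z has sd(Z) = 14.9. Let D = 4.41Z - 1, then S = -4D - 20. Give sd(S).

sd(D) = |4.41|·14.9 = 65.709.
sd(S) = |-4|·65.709 = 262.836.

sd(S) = 262.836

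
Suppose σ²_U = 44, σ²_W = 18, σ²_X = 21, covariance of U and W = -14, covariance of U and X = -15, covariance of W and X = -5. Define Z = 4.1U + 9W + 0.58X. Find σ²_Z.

σ²_Z = 1047.9644

σ²_Z = a²·σ²_U + b²·σ²_W + c²·σ²_X + 2ab·covariance of U and W + 2ac·covariance of U and X + 2bc·covariance of W and X, with a = 4.1, b = 9, c = 0.58.
= 739.64 + 1458 + 7.0644 + (-1033.2) + (-71.34) + (-52.2)
= 1047.9644.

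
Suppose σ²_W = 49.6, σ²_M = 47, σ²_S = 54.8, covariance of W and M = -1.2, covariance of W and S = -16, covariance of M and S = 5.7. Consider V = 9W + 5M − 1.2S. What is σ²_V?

σ²_V = 5440.712

σ²_V = a²·σ²_W + b²·σ²_M + c²·σ²_S + 2ab·covariance of W and M + 2ac·covariance of W and S + 2bc·covariance of M and S, with a = 9, b = 5, c = -1.2.
= 4017.6 + 1175 + 78.912 + (-108) + 345.6 + (-68.4)
= 5440.712.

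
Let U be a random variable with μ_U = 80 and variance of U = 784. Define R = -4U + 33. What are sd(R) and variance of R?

sd(R) = 112, variance of R = 12544

R = -4U + 33 is linear with a = -4, b = 33.
sd(U) = √784 = 28.
sd(R) = |a|·sd(U) = |-4|·28 = 112.
variance of R = a²·variance of U = (-4)²·784 = 12544 (the additive constant 33 does not affect variance).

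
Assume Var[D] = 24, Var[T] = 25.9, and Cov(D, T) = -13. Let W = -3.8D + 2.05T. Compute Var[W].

Var[W] = a²·Var[D] + b²·Var[T] + 2ab·Cov(D, T) with a = -3.8, b = 2.05.
= (-3.8)²·24 + 2.05²·25.9 + 2·(-3.8)·2.05·(-13)
= 346.56 + 108.84475 + 202.54 = 657.94475.

Var[W] = 657.94475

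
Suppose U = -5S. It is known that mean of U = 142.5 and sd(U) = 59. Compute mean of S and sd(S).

mean of S = -28.5, sd(S) = 11.8

From U = -5S: mean of U = a·mean of S + b, so mean of S = (mean of U − b)/a = (142.5 − 0)/(-5) = -28.5.
sd(U) = |a|·sd(S), so sd(S) = 59/|-5| = 11.8.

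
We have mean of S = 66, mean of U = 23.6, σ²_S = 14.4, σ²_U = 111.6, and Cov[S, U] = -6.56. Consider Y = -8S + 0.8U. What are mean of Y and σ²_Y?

mean of Y = -509.12, σ²_Y = 1076.992

mean of Y = (-8)·mean of S + 0.8·mean of U = (-8)·66 + 0.8·23.6 = -509.12.
σ²_Y = a²·σ²_S + b²·σ²_U + 2ab·Cov[S, U] with a = -8, b = 0.8.
= (-8)²·14.4 + 0.8²·111.6 + 2·(-8)·0.8·(-6.56)
= 921.6 + 71.424 + 83.968 = 1076.992.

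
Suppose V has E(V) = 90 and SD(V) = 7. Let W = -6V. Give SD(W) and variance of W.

W = -6V is linear with a = -6, b = 0.
SD(W) = |a|·SD(V) = |-6|·7 = 42.
variance of V = 7² = 49.
variance of W = a²·variance of V = (-6)²·49 = 1764.

SD(W) = 42, variance of W = 1764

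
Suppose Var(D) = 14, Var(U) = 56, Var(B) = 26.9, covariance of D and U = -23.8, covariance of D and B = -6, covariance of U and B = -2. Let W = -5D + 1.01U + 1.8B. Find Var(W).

Var(W) = 835.3896

Var(W) = a²·Var(D) + b²·Var(U) + c²·Var(B) + 2ab·covariance of D and U + 2ac·covariance of D and B + 2bc·covariance of U and B, with a = -5, b = 1.01, c = 1.8.
= 350 + 57.1256 + 87.156 + 240.38 + 108 + (-7.272)
= 835.3896.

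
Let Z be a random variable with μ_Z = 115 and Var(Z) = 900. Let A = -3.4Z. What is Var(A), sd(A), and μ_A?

Var(A) = 10404, sd(A) = 102, μ_A = -391

A = -3.4Z is linear with a = -3.4, b = 0.
Var(A) = a²·Var(Z) = (-3.4)²·900 = 10404.
sd(Z) = √900 = 30.
sd(A) = |a|·sd(Z) = |-3.4|·30 = 102.
μ_A = a·μ_Z + b = (-3.4)·115 = -391.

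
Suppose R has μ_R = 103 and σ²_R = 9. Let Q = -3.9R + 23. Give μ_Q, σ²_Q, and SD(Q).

Q = -3.9R + 23 is linear with a = -3.9, b = 23.
μ_Q = a·μ_R + b = (-3.9)·103 + 23 = -378.7.
σ²_Q = a²·σ²_R = (-3.9)²·9 = 136.89 (the additive constant 23 does not affect variance).
SD(R) = √9 = 3.
SD(Q) = |a|·SD(R) = |-3.9|·3 = 11.7.

μ_Q = -378.7, σ²_Q = 136.89, SD(Q) = 11.7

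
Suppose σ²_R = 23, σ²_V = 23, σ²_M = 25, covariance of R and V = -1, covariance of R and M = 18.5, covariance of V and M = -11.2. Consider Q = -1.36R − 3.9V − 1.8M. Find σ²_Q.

σ²_Q = a²·σ²_R + b²·σ²_V + c²·σ²_M + 2ab·covariance of R and V + 2ac·covariance of R and M + 2bc·covariance of V and M, with a = -1.36, b = -3.9, c = -1.8.
= 42.5408 + 349.83 + 81 + (-10.608) + 90.576 + (-157.248)
= 396.0908.

σ²_Q = 396.0908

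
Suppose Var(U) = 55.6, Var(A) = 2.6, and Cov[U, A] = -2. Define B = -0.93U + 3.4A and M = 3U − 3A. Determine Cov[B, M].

By bilinearity, Cov[B, M] = ac·Var(U) + bd·Var(A) + (ad+bc)·Cov[U, A], with a=-0.93, b=3.4, c=3, d=-3.
ac·Var(U) = (-0.93)·3·55.6 = -155.124
bd·Var(A) = 3.4·(-3)·2.6 = -26.52
(ad+bc)·Cov[U, A] = (12.99)·(-2) = -25.98
Cov[B, M] = -155.124 + (-26.52) + (-25.98) = -207.624.

Cov[B, M] = -207.624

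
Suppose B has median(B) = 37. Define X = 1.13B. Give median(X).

median(X) = 41.81

A linear map preserves order up to sign, so median(X) = a·median(B) + b = 1.13·37 = 41.81.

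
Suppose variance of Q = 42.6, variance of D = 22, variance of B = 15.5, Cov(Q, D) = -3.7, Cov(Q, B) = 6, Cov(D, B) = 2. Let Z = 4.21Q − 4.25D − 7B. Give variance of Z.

variance of Z = a²·variance of Q + b²·variance of D + c²·variance of B + 2ab·Cov(Q, D) + 2ac·Cov(Q, B) + 2bc·Cov(D, B), with a = 4.21, b = -4.25, c = -7.
= 755.04666 + 397.375 + 759.5 + 132.4045 + (-353.64) + 119
= 1809.68616.

variance of Z = 1809.68616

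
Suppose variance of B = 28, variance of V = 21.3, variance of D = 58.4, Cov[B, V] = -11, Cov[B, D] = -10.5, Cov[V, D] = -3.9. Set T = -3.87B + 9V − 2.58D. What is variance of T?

variance of T = a²·variance of B + b²·variance of V + c²·variance of D + 2ab·Cov[B, V] + 2ac·Cov[B, D] + 2bc·Cov[V, D], with a = -3.87, b = 9, c = -2.58.
= 419.3532 + 1725.3 + 388.73376 + 766.26 + (-209.6766) + 181.116
= 3271.08636.

variance of T = 3271.08636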